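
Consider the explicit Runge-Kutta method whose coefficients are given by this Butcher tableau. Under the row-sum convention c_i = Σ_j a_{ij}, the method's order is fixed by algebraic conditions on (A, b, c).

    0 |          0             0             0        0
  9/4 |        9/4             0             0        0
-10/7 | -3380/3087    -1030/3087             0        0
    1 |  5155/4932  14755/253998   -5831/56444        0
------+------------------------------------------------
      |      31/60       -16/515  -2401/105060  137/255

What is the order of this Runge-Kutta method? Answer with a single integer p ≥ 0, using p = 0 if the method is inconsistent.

b = (31/60, -16/515, -2401/105060, 137/255)
c = (0, 9/4, -10/7, 1)
Ac = (0, 0, -515/686, 305/1096)
Σ b_i: 31/60·1 + (-16/515)·1 + (-2401/105060)·1 + 137/255·1 = 1 ✓
b·c: (-16/515)·9/4 + (-2401/105060)·(-10/7) + 137/255·1 = 1/2 ✓
b·c²: (-16/515)·81/16 + (-2401/105060)·100/49 + 137/255·1 = 1/3 ✓
b·Ac: (-2401/105060)·(-515/686) + 137/255·305/1096 = 1/6 ✓
b·c³: (-16/515)·729/64 + (-2401/105060)·(-1000/343) + 137/255·1 = 1/4 ✓
b·(c∘Ac): (-2401/105060)·2575/2401 + 137/255·305/1096 = 1/8 ✓
b·Ac²: (-2401/105060)·(-4635/2744) + 137/255·365/4384 = 1/12 ✓
b·A²c: 137/255·85/1096 = 1/24 ✓; 4 stages ⇒ order 4.

4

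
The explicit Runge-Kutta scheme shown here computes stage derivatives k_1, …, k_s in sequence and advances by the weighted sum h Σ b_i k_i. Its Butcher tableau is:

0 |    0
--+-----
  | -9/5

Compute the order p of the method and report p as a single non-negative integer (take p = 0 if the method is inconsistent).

0

b = (-9/5)
c = (0)
Σ b_i: (-9/5)·1 = -9/5 ≠ 1 ⇒ order 0.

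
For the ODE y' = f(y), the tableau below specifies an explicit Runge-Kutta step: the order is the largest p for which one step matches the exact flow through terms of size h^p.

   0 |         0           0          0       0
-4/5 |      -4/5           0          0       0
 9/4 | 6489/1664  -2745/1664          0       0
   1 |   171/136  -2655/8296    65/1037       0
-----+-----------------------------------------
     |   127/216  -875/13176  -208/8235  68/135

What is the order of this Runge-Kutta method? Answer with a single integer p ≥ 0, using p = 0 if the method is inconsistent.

b = (127/216, -875/13176, -208/8235, 68/135)
c = (0, -4/5, 9/4, 1)
Ac = (0, 0, 549/416, 27/68)
Σ b_i: 127/216·1 + (-875/13176)·1 + (-208/8235)·1 + 68/135·1 = 1 ✓
b·c: (-875/13176)·(-4/5) + (-208/8235)·9/4 + 68/135·1 = 1/2 ✓
b·c²: (-875/13176)·16/25 + (-208/8235)·81/16 + 68/135·1 = 1/3 ✓
b·Ac: (-208/8235)·549/416 + 68/135·27/68 = 1/6 ✓
b·c³: (-875/13176)·(-64/125) + (-208/8235)·729/64 + 68/135·1 = 1/4 ✓
b·(c∘Ac): (-208/8235)·4941/1664 + 68/135·27/68 = 1/8 ✓
b·Ac²: (-208/8235)·(-549/520) + 68/135·9/80 = 1/12 ✓
b·A²c: 68/135·45/544 = 1/24 ✓; 4 stages ⇒ order 4.

4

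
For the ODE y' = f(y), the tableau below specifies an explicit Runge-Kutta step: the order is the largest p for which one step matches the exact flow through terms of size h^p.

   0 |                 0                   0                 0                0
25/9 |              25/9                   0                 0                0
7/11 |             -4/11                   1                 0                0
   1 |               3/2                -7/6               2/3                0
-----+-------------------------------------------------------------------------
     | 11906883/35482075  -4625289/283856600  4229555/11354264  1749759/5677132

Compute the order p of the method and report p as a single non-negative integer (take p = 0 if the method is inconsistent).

3

b = (11906883/35482075, -4625289/283856600, 4229555/11354264, 1749759/5677132)
c = (0, 25/9, 7/11, 1)
Ac = (0, 0, 25/9, -1673/594)
Σ b_i: 11906883/35482075·1 + (-4625289/283856600)·1 + 4229555/11354264·1 + 1749759/5677132·1 = 1 ✓
b·c: (-4625289/283856600)·25/9 + 4229555/11354264·7/11 + 1749759/5677132·1 = 1/2 ✓
b·c²: (-4625289/283856600)·625/81 + 4229555/11354264·49/121 + 1749759/5677132·1 = 1/3 ✓
b·Ac: 4229555/11354264·25/9 + 1749759/5677132·(-1673/594) = 1/6 ✓
b·c³: (-4625289/283856600)·15625/729 + 4229555/11354264·343/1331 + 1749759/5677132·1 = 46334869/843054102 ≠ 1/4 ⇒ order 3.
b·(c∘Ac): 4229555/11354264·175/99 + 1749759/5677132·(-1673/594) = -2677388/12773547 ≠ 1/8
b·Ac²: 4229555/11354264·625/81 + 1749759/5677132·(-513499/58806) = 154244429/843054102 ≠ 1/12
b·A²c: 1749759/5677132·50/27 = 14581325/25547094 ≠ 1/24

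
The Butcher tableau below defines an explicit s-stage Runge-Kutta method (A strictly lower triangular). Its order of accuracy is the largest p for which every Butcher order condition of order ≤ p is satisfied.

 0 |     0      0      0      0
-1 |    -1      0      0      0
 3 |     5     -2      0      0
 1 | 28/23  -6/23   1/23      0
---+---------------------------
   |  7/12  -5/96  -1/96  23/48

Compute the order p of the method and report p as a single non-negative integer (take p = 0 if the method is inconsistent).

4

b = (7/12, -5/96, -1/96, 23/48)
c = (0, -1, 3, 1)
Ac = (0, 0, 2, 9/23)
Σ b_i: 7/12·1 + (-5/96)·1 + (-1/96)·1 + 23/48·1 = 1 ✓
b·c: (-5/96)·(-1) + (-1/96)·3 + 23/48·1 = 1/2 ✓
b·c²: (-5/96)·1 + (-1/96)·9 + 23/48·1 = 1/3 ✓
b·Ac: (-1/96)·2 + 23/48·9/23 = 1/6 ✓
b·c³: (-5/96)·(-1) + (-1/96)·27 + 23/48·1 = 1/4 ✓
b·(c∘Ac): (-1/96)·6 + 23/48·9/23 = 1/8 ✓
b·Ac²: (-1/96)·(-2) + 23/48·3/23 = 1/12 ✓
b·A²c: 23/48·2/23 = 1/24 ✓; 4 stages ⇒ order 4.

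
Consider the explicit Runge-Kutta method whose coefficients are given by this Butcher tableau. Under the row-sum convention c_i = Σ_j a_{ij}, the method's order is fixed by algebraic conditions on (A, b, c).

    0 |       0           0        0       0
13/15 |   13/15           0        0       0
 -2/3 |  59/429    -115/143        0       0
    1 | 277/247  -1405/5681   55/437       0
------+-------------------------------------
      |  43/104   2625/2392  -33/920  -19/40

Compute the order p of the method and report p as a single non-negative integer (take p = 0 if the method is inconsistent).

4

b = (43/104, 2625/2392, -33/920, -19/40)
c = (0, 13/15, -2/3, 1)
Ac = (0, 0, -23/33, -17/57)
Σ b_i: 43/104·1 + 2625/2392·1 + (-33/920)·1 + (-19/40)·1 = 1 ✓
b·c: 2625/2392·13/15 + (-33/920)·(-2/3) + (-19/40)·1 = 1/2 ✓
b·c²: 2625/2392·169/225 + (-33/920)·4/9 + (-19/40)·1 = 1/3 ✓
b·Ac: (-33/920)·(-23/33) + (-19/40)·(-17/57) = 1/6 ✓
b·c³: 2625/2392·2197/3375 + (-33/920)·(-8/27) + (-19/40)·1 = 1/4 ✓
b·(c∘Ac): (-33/920)·46/99 + (-19/40)·(-17/57) = 1/8 ✓
b·Ac²: (-33/920)·(-299/495) + (-19/40)·(-37/285) = 1/12 ✓
b·A²c: (-19/40)·(-5/57) = 1/24 ✓; 4 stages ⇒ order 4.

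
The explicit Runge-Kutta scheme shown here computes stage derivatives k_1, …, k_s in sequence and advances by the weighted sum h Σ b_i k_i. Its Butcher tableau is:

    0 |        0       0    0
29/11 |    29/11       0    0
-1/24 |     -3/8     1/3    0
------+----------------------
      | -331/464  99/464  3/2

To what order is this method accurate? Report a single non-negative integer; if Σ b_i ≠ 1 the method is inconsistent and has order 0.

2

b = (-331/464, 99/464, 3/2)
c = (0, 29/11, -1/24)
Ac = (0, 0, 29/33)
Σ b_i: (-331/464)·1 + 99/464·1 + 3/2·1 = 1 ✓
b·c: 99/464·29/11 + 3/2·(-1/24) = 1/2 ✓
b·c²: 99/464·841/121 + 3/2·1/576 = 6275/4224 ≠ 1/3 ⇒ order 2.
b·Ac: 3/2·29/33 = 29/22 ≠ 1/6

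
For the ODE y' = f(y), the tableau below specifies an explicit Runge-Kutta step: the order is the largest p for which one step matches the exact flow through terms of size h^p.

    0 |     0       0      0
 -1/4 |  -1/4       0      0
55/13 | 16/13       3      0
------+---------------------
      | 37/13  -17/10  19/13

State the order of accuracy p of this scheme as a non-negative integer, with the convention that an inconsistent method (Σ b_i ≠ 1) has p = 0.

b = (37/13, -17/10, 19/13)
c = (0, -1/4, 55/13)
Ac = (0, 0, -3/4)
Σ b_i: 37/13·1 + (-17/10)·1 + 19/13·1 = 339/130 ≠ 1 ⇒ order 0.

0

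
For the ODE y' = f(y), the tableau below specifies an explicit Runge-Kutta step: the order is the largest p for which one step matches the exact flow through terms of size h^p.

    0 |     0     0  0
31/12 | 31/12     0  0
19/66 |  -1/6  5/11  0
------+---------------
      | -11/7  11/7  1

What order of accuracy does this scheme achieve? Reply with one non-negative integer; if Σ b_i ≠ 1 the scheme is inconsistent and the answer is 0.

1

b = (-11/7, 11/7, 1)
c = (0, 31/12, 19/66)
Ac = (0, 0, 155/132)
Σ b_i: (-11/7)·1 + 11/7·1 + 1·1 = 1 ✓
b·c: 11/7·31/12 + 1·19/66 = 1339/308 ≠ 1/2 ⇒ order 1.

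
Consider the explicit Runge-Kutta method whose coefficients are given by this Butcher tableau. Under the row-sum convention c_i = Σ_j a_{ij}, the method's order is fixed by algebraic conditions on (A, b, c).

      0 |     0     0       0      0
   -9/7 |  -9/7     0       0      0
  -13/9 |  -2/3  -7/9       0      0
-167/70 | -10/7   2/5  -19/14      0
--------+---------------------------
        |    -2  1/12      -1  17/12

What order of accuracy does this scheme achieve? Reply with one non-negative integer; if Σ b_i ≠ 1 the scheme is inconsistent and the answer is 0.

b = (-2, 1/12, -1, 17/12)
c = (0, -9/7, -13/9, -167/70)
Ac = (0, 0, 1, 911/630)
Σ b_i: (-2)·1 + 1/12·1 + (-1)·1 + 17/12·1 = -3/2 ≠ 1 ⇒ order 0.

0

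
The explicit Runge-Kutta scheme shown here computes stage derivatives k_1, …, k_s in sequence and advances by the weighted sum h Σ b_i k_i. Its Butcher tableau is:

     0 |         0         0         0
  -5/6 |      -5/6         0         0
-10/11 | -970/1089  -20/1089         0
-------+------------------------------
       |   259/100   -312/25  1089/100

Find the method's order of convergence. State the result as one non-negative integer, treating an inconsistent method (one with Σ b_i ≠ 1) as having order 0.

b = (259/100, -312/25, 1089/100)
c = (0, -5/6, -10/11)
Ac = (0, 0, 50/3267)
Σ b_i: 259/100·1 + (-312/25)·1 + 1089/100·1 = 1 ✓
b·c: (-312/25)·(-5/6) + 1089/100·(-10/11) = 1/2 ✓
b·c²: (-312/25)·25/36 + 1089/100·100/121 = 1/3 ✓
b·Ac: 1089/100·50/3267 = 1/6 ✓; 3 stages ⇒ order 3.

3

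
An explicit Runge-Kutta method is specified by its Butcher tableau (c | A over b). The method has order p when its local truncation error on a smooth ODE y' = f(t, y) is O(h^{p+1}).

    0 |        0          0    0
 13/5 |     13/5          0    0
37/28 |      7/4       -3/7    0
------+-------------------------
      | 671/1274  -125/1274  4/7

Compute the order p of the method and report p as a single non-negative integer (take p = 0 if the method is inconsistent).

b = (671/1274, -125/1274, 4/7)
c = (0, 13/5, 37/28)
Ac = (0, 0, -39/35)
Σ b_i: 671/1274·1 + (-125/1274)·1 + 4/7·1 = 1 ✓
b·c: (-125/1274)·13/5 + 4/7·37/28 = 1/2 ✓
b·c²: (-125/1274)·169/25 + 4/7·1369/784 = 459/1372 ≠ 1/3 ⇒ order 2.
b·Ac: 4/7·(-39/35) = -156/245 ≠ 1/6

2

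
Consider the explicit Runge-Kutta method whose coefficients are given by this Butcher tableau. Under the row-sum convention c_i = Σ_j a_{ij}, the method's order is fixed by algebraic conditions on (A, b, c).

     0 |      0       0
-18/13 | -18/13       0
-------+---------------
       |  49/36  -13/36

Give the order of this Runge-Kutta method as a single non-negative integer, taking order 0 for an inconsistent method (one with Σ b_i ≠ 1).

b = (49/36, -13/36)
c = (0, -18/13)
Σ b_i: 49/36·1 + (-13/36)·1 = 1 ✓
b·c: (-13/36)·(-18/13) = 1/2 ✓; 2 stages ⇒ order 2.

2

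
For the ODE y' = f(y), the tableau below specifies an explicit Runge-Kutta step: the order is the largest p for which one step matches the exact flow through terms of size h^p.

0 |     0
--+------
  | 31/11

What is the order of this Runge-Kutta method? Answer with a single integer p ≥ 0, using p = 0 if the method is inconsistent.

0

b = (31/11)
c = (0)
Σ b_i: 31/11·1 = 31/11 ≠ 1 ⇒ order 0.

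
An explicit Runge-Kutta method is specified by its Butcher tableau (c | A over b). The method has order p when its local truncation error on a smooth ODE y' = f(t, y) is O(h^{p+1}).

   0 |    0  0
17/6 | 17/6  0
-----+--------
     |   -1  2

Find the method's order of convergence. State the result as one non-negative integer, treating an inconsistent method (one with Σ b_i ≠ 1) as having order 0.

1

b = (-1, 2)
c = (0, 17/6)
Σ b_i: (-1)·1 + 2·1 = 1 ✓
b·c: 2·17/6 = 17/3 ≠ 1/2 ⇒ order 1.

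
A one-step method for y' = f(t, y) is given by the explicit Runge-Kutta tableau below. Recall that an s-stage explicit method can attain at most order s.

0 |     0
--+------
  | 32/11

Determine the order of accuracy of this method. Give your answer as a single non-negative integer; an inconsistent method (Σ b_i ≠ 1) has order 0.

0

b = (32/11)
c = (0)
Σ b_i: 32/11·1 = 32/11 ≠ 1 ⇒ order 0.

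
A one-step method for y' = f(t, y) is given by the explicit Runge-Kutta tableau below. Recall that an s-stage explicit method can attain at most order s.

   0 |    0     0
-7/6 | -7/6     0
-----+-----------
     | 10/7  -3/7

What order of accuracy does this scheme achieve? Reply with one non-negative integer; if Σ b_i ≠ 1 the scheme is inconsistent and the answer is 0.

2

b = (10/7, -3/7)
c = (0, -7/6)
Σ b_i: 10/7·1 + (-3/7)·1 = 1 ✓
b·c: (-3/7)·(-7/6) = 1/2 ✓; 2 stages ⇒ order 2.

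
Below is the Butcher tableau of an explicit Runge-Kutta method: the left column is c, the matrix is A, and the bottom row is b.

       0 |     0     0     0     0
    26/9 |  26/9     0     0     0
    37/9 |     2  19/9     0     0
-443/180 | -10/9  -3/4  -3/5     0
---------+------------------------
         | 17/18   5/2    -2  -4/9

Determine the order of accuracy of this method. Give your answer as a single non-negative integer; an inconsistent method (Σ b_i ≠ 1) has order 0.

1

b = (17/18, 5/2, -2, -4/9)
c = (0, 26/9, 37/9, -443/180)
Ac = (0, 0, 494/81, -139/30)
Σ b_i: 17/18·1 + 5/2·1 + (-2)·1 + (-4/9)·1 = 1 ✓
b·c: 5/2·26/9 + (-2)·37/9 + (-4/9)·(-443/180) = 38/405 ≠ 1/2 ⇒ order 1.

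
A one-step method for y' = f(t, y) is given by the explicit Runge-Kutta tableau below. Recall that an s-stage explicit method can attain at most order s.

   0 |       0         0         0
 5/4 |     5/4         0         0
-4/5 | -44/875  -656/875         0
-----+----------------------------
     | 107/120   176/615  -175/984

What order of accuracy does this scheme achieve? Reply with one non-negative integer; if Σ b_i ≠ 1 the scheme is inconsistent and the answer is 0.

b = (107/120, 176/615, -175/984)
c = (0, 5/4, -4/5)
Ac = (0, 0, -164/175)
Σ b_i: 107/120·1 + 176/615·1 + (-175/984)·1 = 1 ✓
b·c: 176/615·5/4 + (-175/984)·(-4/5) = 1/2 ✓
b·c²: 176/615·25/16 + (-175/984)·16/25 = 1/3 ✓
b·Ac: (-175/984)·(-164/175) = 1/6 ✓; 3 stages ⇒ order 3.

3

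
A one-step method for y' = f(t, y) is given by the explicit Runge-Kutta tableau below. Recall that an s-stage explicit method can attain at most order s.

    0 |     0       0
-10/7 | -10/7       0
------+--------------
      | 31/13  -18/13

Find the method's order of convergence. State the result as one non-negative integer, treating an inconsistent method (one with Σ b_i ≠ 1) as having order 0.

b = (31/13, -18/13)
c = (0, -10/7)
Σ b_i: 31/13·1 + (-18/13)·1 = 1 ✓
b·c: (-18/13)·(-10/7) = 180/91 ≠ 1/2 ⇒ order 1.

1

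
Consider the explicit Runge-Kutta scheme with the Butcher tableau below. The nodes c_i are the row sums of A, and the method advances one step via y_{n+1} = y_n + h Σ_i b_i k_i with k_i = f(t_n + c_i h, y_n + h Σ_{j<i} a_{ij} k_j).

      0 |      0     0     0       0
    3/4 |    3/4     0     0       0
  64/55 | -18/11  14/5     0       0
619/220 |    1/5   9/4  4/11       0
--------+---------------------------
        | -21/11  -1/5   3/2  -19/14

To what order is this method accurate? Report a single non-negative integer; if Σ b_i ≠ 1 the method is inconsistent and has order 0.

0

b = (-21/11, -1/5, 3/2, -19/14)
c = (0, 3/4, 64/55, 619/220)
Ac = (0, 0, 21/10, 20431/9680)
Σ b_i: (-21/11)·1 + (-1/5)·1 + 3/2·1 + (-19/14)·1 = -757/385 ≠ 1 ⇒ order 0.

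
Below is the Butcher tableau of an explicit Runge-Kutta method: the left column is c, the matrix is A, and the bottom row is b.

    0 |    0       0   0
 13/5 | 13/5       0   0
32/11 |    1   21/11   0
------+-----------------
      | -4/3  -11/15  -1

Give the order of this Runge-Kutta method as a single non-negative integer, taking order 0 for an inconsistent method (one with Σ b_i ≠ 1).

b = (-4/3, -11/15, -1)
c = (0, 13/5, 32/11)
Ac = (0, 0, 273/55)
Σ b_i: (-4/3)·1 + (-11/15)·1 + (-1)·1 = -46/15 ≠ 1 ⇒ order 0.

0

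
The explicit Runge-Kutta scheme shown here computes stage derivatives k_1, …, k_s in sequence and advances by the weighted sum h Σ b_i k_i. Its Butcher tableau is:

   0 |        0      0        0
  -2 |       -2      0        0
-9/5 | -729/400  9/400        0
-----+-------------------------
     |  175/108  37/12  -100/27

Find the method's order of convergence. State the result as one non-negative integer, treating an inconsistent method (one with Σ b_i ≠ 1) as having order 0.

b = (175/108, 37/12, -100/27)
c = (0, -2, -9/5)
Ac = (0, 0, -9/200)
Σ b_i: 175/108·1 + 37/12·1 + (-100/27)·1 = 1 ✓
b·c: 37/12·(-2) + (-100/27)·(-9/5) = 1/2 ✓
b·c²: 37/12·4 + (-100/27)·81/25 = 1/3 ✓
b·Ac: (-100/27)·(-9/200) = 1/6 ✓; 3 stages ⇒ order 3.

3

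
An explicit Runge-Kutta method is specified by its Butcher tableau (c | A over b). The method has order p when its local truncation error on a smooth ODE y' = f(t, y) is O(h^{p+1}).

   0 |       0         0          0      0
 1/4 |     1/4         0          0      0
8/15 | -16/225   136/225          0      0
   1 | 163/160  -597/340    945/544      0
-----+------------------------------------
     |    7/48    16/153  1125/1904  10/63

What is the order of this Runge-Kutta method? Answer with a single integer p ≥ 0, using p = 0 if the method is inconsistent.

b = (7/48, 16/153, 1125/1904, 10/63)
c = (0, 1/4, 8/15, 1)
Ac = (0, 0, 34/225, 39/80)
Σ b_i: 7/48·1 + 16/153·1 + 1125/1904·1 + 10/63·1 = 1 ✓
b·c: 16/153·1/4 + 1125/1904·8/15 + 10/63·1 = 1/2 ✓
b·c²: 16/153·1/16 + 1125/1904·64/225 + 10/63·1 = 1/3 ✓
b·Ac: 1125/1904·34/225 + 10/63·39/80 = 1/6 ✓
b·c³: 16/153·1/64 + 1125/1904·512/3375 + 10/63·1 = 1/4 ✓
b·(c∘Ac): 1125/1904·272/3375 + 10/63·39/80 = 1/8 ✓
b·Ac²: 1125/1904·17/450 + 10/63·123/320 = 1/12 ✓
b·A²c: 10/63·21/80 = 1/24 ✓; 4 stages ⇒ order 4.

4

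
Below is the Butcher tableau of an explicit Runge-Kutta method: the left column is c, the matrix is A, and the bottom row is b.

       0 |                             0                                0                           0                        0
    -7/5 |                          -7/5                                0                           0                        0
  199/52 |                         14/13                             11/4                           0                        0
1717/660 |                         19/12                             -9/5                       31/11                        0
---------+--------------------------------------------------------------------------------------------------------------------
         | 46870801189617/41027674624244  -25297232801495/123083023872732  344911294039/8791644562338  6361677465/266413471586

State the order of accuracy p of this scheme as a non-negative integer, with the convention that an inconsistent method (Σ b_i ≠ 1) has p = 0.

b = (46870801189617/41027674624244, -25297232801495/123083023872732, 344911294039/8791644562338, 6361677465/266413471586)
c = (0, -7/5, 199/52, 1717/660)
Ac = (0, 0, -77/20, 190261/14300)
Σ b_i: 46870801189617/41027674624244·1 + (-25297232801495/123083023872732)·1 + 344911294039/8791644562338·1 + 6361677465/266413471586·1 = 1 ✓
b·c: (-25297232801495/123083023872732)·(-7/5) + 344911294039/8791644562338·199/52 + 6361677465/266413471586·1717/660 = 1/2 ✓
b·c²: (-25297232801495/123083023872732)·49/25 + 344911294039/8791644562338·39601/2704 + 6361677465/266413471586·2948089/435600 = 1/3 ✓
b·Ac: 344911294039/8791644562338·(-77/20) + 6361677465/266413471586·190261/14300 = 1/6 ✓
b·c³: (-25297232801495/123083023872732)·(-343/125) + 344911294039/8791644562338·7880599/140608 + 6361677465/266413471586·5061868813/287496000 = 9604670967157975351/3017292413794401600 ≠ 1/4 ⇒ order 3.
b·(c∘Ac): 344911294039/8791644562338·(-15323/1040) + 6361677465/266413471586·326678137/9438000 = 436940635564471/1758328912467600 ≠ 1/8
b·Ac²: 344911294039/8791644562338·539/100 + 6361677465/266413471586·140336771/3718000 = 924950521524707/831210031348320 ≠ 1/12
b·A²c: 6361677465/266413471586·(-217/20) = -276096801981/1065653886344 ≠ 1/24

3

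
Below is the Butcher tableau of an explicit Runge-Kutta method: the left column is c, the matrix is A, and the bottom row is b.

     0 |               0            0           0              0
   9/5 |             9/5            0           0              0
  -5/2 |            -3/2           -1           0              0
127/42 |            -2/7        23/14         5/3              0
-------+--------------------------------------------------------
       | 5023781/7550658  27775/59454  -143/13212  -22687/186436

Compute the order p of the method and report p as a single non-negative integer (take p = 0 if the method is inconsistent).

b = (5023781/7550658, 27775/59454, -143/13212, -22687/186436)
c = (0, 9/5, -5/2, 127/42)
Ac = (0, 0, -9/5, -127/105)
Σ b_i: 5023781/7550658·1 + 27775/59454·1 + (-143/13212)·1 + (-22687/186436)·1 = 1 ✓
b·c: 27775/59454·9/5 + (-143/13212)·(-5/2) + (-22687/186436)·127/42 = 1/2 ✓
b·c²: 27775/59454·81/25 + (-143/13212)·25/4 + (-22687/186436)·16129/1764 = 1/3 ✓
b·Ac: (-143/13212)·(-9/5) + (-22687/186436)·(-127/105) = 1/6 ✓
b·c³: 27775/59454·729/125 + (-143/13212)·(-125/8) + (-22687/186436)·2048383/74088 = -326549/693630 ≠ 1/4 ⇒ order 3.
b·(c∘Ac): (-143/13212)·9/2 + (-22687/186436)·(-16129/4410) = 26183/66060 ≠ 1/8
b·Ac²: (-143/13212)·(-81/25) + (-22687/186436)·33053/2100 = -21032677/11186160 ≠ 1/12
b·A²c: (-22687/186436)·(-3) = 68061/186436 ≠ 1/24

3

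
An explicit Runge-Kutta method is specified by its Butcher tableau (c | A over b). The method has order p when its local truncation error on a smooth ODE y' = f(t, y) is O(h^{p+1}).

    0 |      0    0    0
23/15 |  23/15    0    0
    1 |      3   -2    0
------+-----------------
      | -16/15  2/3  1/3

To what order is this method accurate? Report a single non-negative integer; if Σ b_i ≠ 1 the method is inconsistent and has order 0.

0

b = (-16/15, 2/3, 1/3)
c = (0, 23/15, 1)
Ac = (0, 0, -46/15)
Σ b_i: (-16/15)·1 + 2/3·1 + 1/3·1 = -1/15 ≠ 1 ⇒ order 0.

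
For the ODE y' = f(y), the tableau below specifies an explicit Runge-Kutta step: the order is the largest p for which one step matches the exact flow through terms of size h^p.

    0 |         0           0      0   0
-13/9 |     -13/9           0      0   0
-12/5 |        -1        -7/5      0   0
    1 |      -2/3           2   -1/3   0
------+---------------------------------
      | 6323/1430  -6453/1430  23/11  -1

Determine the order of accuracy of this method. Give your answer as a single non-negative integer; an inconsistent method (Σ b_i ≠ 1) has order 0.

b = (6323/1430, -6453/1430, 23/11, -1)
c = (0, -13/9, -12/5, 1)
Ac = (0, 0, 91/45, -94/45)
Σ b_i: 6323/1430·1 + (-6453/1430)·1 + 23/11·1 + (-1)·1 = 1 ✓
b·c: (-6453/1430)·(-13/9) + 23/11·(-12/5) + (-1)·1 = 1/2 ✓
b·c²: (-6453/1430)·169/81 + 23/11·144/25 + (-1)·1 = 2687/1650 ≠ 1/3 ⇒ order 2.
b·Ac: 23/11·91/45 + (-1)·(-94/45) = 3127/495 ≠ 1/6

2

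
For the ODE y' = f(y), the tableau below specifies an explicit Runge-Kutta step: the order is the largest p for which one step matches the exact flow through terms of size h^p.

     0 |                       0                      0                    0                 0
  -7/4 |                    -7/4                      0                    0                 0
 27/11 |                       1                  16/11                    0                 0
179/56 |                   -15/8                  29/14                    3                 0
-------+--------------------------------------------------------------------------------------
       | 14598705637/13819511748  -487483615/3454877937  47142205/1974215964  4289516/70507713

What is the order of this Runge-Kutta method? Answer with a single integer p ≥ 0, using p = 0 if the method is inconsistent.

3

b = (14598705637/13819511748, -487483615/3454877937, 47142205/1974215964, 4289516/70507713)
c = (0, -7/4, 27/11, 179/56)
Ac = (0, 0, -28/11, 329/88)
Σ b_i: 14598705637/13819511748·1 + (-487483615/3454877937)·1 + 47142205/1974215964·1 + 4289516/70507713·1 = 1 ✓
b·c: (-487483615/3454877937)·(-7/4) + 47142205/1974215964·27/11 + 4289516/70507713·179/56 = 1/2 ✓
b·c²: (-487483615/3454877937)·49/16 + 47142205/1974215964·729/121 + 4289516/70507713·32041/3136 = 1/3 ✓
b·Ac: 47142205/1974215964·(-28/11) + 4289516/70507713·329/88 = 1/6 ✓
b·c³: (-487483615/3454877937)·(-343/64) + 47142205/1974215964·19683/1331 + 4289516/70507713·5735339/175616 = 5020440234521/1621489378432 ≠ 1/4 ⇒ order 3.
b·(c∘Ac): 47142205/1974215964·(-756/121) + 4289516/70507713·8413/704 = 651865597/1128123408 ≠ 1/8
b·Ac²: 47142205/1974215964·49/11 + 4289516/70507713·94547/3872 = 9877283353/6204678744 ≠ 1/12
b·A²c: 4289516/70507713·(-84/11) = -10918768/23502571 ≠ 1/24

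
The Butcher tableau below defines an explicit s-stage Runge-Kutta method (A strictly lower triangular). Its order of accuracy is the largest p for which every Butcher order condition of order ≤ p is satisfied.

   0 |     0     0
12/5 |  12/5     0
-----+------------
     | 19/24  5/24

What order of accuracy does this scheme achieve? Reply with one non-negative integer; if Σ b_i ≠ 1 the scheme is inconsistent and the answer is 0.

b = (19/24, 5/24)
c = (0, 12/5)
Σ b_i: 19/24·1 + 5/24·1 = 1 ✓
b·c: 5/24·12/5 = 1/2 ✓; 2 stages ⇒ order 2.

2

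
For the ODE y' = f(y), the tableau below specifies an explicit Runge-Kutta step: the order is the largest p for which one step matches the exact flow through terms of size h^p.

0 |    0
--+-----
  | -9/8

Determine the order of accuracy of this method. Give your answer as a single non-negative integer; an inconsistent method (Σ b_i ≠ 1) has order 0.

b = (-9/8)
c = (0)
Σ b_i: (-9/8)·1 = -9/8 ≠ 1 ⇒ order 0.

0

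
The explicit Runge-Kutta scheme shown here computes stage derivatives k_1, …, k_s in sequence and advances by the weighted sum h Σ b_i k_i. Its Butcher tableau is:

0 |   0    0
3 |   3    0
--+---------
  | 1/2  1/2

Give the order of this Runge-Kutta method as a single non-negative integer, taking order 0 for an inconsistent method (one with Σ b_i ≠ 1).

1

b = (1/2, 1/2)
c = (0, 3)
Σ b_i: 1/2·1 + 1/2·1 = 1 ✓
b·c: 1/2·3 = 3/2 ≠ 1/2 ⇒ order 1.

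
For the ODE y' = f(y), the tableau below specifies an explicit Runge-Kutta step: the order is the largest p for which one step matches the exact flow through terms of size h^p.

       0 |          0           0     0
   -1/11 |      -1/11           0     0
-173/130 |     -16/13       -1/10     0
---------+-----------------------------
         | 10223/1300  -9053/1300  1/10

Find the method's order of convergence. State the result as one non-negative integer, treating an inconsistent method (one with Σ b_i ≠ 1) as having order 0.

b = (10223/1300, -9053/1300, 1/10)
c = (0, -1/11, -173/130)
Ac = (0, 0, 1/110)
Σ b_i: 10223/1300·1 + (-9053/1300)·1 + 1/10·1 = 1 ✓
b·c: (-9053/1300)·(-1/11) + 1/10·(-173/130) = 1/2 ✓
b·c²: (-9053/1300)·1/121 + 1/10·29929/16900 = 222229/1859000 ≠ 1/3 ⇒ order 2.
b·Ac: 1/10·1/110 = 1/1100 ≠ 1/6

2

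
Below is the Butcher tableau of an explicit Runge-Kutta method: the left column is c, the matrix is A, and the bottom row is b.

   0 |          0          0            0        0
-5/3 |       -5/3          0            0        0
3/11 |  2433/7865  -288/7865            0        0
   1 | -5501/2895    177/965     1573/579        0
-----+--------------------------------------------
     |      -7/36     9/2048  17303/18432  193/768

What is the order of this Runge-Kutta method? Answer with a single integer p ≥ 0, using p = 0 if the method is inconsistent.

b = (-7/36, 9/2048, 17303/18432, 193/768)
c = (0, -5/3, 3/11, 1)
Ac = (0, 0, 96/1573, 84/193)
Σ b_i: (-7/36)·1 + 9/2048·1 + 17303/18432·1 + 193/768·1 = 1 ✓
b·c: 9/2048·(-5/3) + 17303/18432·3/11 + 193/768·1 = 1/2 ✓
b·c²: 9/2048·25/9 + 17303/18432·9/121 + 193/768·1 = 1/3 ✓
b·Ac: 17303/18432·96/1573 + 193/768·84/193 = 1/6 ✓
b·c³: 9/2048·(-125/27) + 17303/18432·27/1331 + 193/768·1 = 1/4 ✓
b·(c∘Ac): 17303/18432·288/17303 + 193/768·84/193 = 1/8 ✓
b·Ac²: 17303/18432·(-160/1573) + 193/768·412/579 = 1/12 ✓
b·A²c: 193/768·32/193 = 1/24 ✓; 4 stages ⇒ order 4.

4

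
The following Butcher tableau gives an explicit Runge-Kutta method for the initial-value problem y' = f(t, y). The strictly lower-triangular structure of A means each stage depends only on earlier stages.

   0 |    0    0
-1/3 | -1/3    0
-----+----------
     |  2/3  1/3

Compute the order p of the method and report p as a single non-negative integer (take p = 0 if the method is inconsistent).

b = (2/3, 1/3)
c = (0, -1/3)
Σ b_i: 2/3·1 + 1/3·1 = 1 ✓
b·c: 1/3·(-1/3) = -1/9 ≠ 1/2 ⇒ order 1.

1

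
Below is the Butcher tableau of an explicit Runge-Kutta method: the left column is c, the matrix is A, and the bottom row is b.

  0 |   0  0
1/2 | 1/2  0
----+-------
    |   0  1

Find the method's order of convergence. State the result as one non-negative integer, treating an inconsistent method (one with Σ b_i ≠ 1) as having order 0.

2

b = (0, 1)
c = (0, 1/2)
Σ b_i: 1·1 = 1 ✓
b·c: 1·1/2 = 1/2 ✓; 2 stages ⇒ order 2.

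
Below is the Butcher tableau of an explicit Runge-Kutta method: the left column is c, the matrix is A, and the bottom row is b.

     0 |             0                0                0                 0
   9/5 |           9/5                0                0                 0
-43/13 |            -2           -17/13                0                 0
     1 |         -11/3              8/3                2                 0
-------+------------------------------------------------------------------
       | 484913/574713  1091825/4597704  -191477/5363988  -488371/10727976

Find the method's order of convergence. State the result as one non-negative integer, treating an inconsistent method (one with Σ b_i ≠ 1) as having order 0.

3

b = (484913/574713, 1091825/4597704, -191477/5363988, -488371/10727976)
c = (0, 9/5, -43/13, 1)
Ac = (0, 0, -153/65, -118/65)
Σ b_i: 484913/574713·1 + 1091825/4597704·1 + (-191477/5363988)·1 + (-488371/10727976)·1 = 1 ✓
b·c: 1091825/4597704·9/5 + (-191477/5363988)·(-43/13) + (-488371/10727976)·1 = 1/2 ✓
b·c²: 1091825/4597704·81/25 + (-191477/5363988)·1849/169 + (-488371/10727976)·1 = 1/3 ✓
b·Ac: (-191477/5363988)·(-153/65) + (-488371/10727976)·(-118/65) = 1/6 ✓
b·c³: 1091825/4597704·729/125 + (-191477/5363988)·(-79507/2197) + (-488371/10727976)·1 = 21842991/8301410 ≠ 1/4 ⇒ order 3.
b·(c∘Ac): (-191477/5363988)·6579/845 + (-488371/10727976)·(-118/65) = -374111/1915710 ≠ 1/8
b·Ac²: (-191477/5363988)·(-1377/325) + (-488371/10727976)·128954/4225 = -215854363/174329610 ≠ 1/12
b·A²c: (-488371/10727976)·(-306/65) = 1915917/8939980 ≠ 1/24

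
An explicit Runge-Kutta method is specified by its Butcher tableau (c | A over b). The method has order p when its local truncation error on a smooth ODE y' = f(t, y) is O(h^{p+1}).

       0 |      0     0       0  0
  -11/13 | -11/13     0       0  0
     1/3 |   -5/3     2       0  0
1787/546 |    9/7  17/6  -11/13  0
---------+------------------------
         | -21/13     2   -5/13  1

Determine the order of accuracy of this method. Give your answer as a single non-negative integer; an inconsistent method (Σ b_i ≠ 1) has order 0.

b = (-21/13, 2, -5/13, 1)
c = (0, -11/13, 1/3, 1787/546)
Ac = (0, 0, -22/13, -209/78)
Σ b_i: (-21/13)·1 + 2·1 + (-5/13)·1 + 1·1 = 1 ✓
b·c: 2·(-11/13) + (-5/13)·1/3 + 1·1787/546 = 61/42 ≠ 1/2 ⇒ order 1.

1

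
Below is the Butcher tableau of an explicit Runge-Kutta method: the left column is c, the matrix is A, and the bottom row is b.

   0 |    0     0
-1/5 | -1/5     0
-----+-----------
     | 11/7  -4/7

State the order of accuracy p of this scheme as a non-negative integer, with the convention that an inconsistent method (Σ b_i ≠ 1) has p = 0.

1

b = (11/7, -4/7)
c = (0, -1/5)
Σ b_i: 11/7·1 + (-4/7)·1 = 1 ✓
b·c: (-4/7)·(-1/5) = 4/35 ≠ 1/2 ⇒ order 1.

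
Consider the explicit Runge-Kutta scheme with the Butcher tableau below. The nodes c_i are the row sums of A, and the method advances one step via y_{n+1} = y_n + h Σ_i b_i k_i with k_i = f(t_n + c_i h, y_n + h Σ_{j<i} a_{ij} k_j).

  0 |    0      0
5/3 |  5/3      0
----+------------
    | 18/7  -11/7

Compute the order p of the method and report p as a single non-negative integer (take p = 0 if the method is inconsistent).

b = (18/7, -11/7)
c = (0, 5/3)
Σ b_i: 18/7·1 + (-11/7)·1 = 1 ✓
b·c: (-11/7)·5/3 = -55/21 ≠ 1/2 ⇒ order 1.

1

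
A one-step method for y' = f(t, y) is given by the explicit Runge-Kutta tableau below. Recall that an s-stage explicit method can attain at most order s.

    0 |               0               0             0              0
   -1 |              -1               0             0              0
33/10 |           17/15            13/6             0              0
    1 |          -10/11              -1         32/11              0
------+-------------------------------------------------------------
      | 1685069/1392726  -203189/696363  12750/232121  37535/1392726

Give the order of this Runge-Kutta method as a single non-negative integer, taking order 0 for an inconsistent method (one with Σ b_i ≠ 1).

3

b = (1685069/1392726, -203189/696363, 12750/232121, 37535/1392726)
c = (0, -1, 33/10, 1)
Ac = (0, 0, -13/6, 53/5)
Σ b_i: 1685069/1392726·1 + (-203189/696363)·1 + 12750/232121·1 + 37535/1392726·1 = 1 ✓
b·c: (-203189/696363)·(-1) + 12750/232121·33/10 + 37535/1392726·1 = 1/2 ✓
b·c²: (-203189/696363)·1 + 12750/232121·1089/100 + 37535/1392726·1 = 1/3 ✓
b·Ac: 12750/232121·(-13/6) + 37535/1392726·53/5 = 1/6 ✓
b·c³: (-203189/696363)·(-1) + 12750/232121·35937/1000 + 37535/1392726·1 = 2128729/928484 ≠ 1/4 ⇒ order 3.
b·(c∘Ac): 12750/232121·(-143/20) + 37535/1392726·53/5 = -74552/696363 ≠ 1/8
b·Ac²: 12750/232121·13/6 + 37535/1392726·767/25 = 6586619/6963630 ≠ 1/12
b·A²c: 37535/1392726·(-208/33) = -3903640/22979979 ≠ 1/24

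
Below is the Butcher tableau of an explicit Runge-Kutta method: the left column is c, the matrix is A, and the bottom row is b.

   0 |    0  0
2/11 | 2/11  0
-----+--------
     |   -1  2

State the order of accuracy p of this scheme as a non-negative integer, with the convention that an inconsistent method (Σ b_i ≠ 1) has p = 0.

1

b = (-1, 2)
c = (0, 2/11)
Σ b_i: (-1)·1 + 2·1 = 1 ✓
b·c: 2·2/11 = 4/11 ≠ 1/2 ⇒ order 1.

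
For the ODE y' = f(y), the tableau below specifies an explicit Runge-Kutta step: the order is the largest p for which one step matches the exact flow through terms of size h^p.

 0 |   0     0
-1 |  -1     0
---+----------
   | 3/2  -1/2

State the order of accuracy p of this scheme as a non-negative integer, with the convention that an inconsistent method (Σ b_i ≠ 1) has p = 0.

2

b = (3/2, -1/2)
c = (0, -1)
Σ b_i: 3/2·1 + (-1/2)·1 = 1 ✓
b·c: (-1/2)·(-1) = 1/2 ✓; 2 stages ⇒ order 2.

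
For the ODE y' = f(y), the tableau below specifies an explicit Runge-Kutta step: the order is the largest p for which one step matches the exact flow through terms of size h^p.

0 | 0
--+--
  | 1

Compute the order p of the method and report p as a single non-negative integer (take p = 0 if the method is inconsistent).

1

b = (1)
c = (0)
Σ b_i: 1·1 = 1 ✓; 1 stage ⇒ order 1.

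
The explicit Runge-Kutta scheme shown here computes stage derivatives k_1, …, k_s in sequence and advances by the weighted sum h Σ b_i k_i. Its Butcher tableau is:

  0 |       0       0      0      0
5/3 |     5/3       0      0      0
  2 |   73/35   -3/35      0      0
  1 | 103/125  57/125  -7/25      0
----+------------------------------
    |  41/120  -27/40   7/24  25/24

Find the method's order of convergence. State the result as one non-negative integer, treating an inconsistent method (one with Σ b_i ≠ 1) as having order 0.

b = (41/120, -27/40, 7/24, 25/24)
c = (0, 5/3, 2, 1)
Ac = (0, 0, -1/7, 1/5)
Σ b_i: 41/120·1 + (-27/40)·1 + 7/24·1 + 25/24·1 = 1 ✓
b·c: (-27/40)·5/3 + 7/24·2 + 25/24·1 = 1/2 ✓
b·c²: (-27/40)·25/9 + 7/24·4 + 25/24·1 = 1/3 ✓
b·Ac: 7/24·(-1/7) + 25/24·1/5 = 1/6 ✓
b·c³: (-27/40)·125/27 + 7/24·8 + 25/24·1 = 1/4 ✓
b·(c∘Ac): 7/24·(-2/7) + 25/24·1/5 = 1/8 ✓
b·Ac²: 7/24·(-5/21) + 25/24·11/75 = 1/12 ✓
b·A²c: 25/24·1/25 = 1/24 ✓; 4 stages ⇒ order 4.

4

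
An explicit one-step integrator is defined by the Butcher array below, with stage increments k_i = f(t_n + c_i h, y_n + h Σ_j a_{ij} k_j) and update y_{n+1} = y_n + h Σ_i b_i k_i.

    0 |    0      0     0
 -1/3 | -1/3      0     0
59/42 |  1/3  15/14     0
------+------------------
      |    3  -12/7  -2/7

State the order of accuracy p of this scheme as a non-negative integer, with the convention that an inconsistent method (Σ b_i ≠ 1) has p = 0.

1

b = (3, -12/7, -2/7)
c = (0, -1/3, 59/42)
Ac = (0, 0, -5/14)
Σ b_i: 3·1 + (-12/7)·1 + (-2/7)·1 = 1 ✓
b·c: (-12/7)·(-1/3) + (-2/7)·59/42 = 25/147 ≠ 1/2 ⇒ order 1.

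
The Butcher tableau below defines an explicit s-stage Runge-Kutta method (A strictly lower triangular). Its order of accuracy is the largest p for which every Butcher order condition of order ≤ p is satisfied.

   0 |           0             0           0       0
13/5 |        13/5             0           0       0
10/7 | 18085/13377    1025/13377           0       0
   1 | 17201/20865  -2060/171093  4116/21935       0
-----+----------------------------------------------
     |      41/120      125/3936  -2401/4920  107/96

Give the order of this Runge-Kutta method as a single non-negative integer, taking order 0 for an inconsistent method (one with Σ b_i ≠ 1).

4

b = (41/120, 125/3936, -2401/4920, 107/96)
c = (0, 13/5, 10/7, 1)
Ac = (0, 0, 205/1029, 76/321)
Σ b_i: 41/120·1 + 125/3936·1 + (-2401/4920)·1 + 107/96·1 = 1 ✓
b·c: 125/3936·13/5 + (-2401/4920)·10/7 + 107/96·1 = 1/2 ✓
b·c²: 125/3936·169/25 + (-2401/4920)·100/49 + 107/96·1 = 1/3 ✓
b·Ac: (-2401/4920)·205/1029 + 107/96·76/321 = 1/6 ✓
b·c³: 125/3936·2197/125 + (-2401/4920)·1000/343 + 107/96·1 = 1/4 ✓
b·(c∘Ac): (-2401/4920)·2050/7203 + 107/96·76/321 = 1/8 ✓
b·Ac²: (-2401/4920)·533/1029 + 107/96·484/1605 = 1/12 ✓
b·A²c: 107/96·4/107 = 1/24 ✓; 4 stages ⇒ order 4.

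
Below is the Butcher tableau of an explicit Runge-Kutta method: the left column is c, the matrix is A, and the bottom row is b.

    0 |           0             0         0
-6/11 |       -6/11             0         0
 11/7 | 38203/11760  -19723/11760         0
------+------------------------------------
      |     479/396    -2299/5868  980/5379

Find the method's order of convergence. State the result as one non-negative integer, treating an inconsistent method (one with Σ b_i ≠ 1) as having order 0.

3

b = (479/396, -2299/5868, 980/5379)
c = (0, -6/11, 11/7)
Ac = (0, 0, 1793/1960)
Σ b_i: 479/396·1 + (-2299/5868)·1 + 980/5379·1 = 1 ✓
b·c: (-2299/5868)·(-6/11) + 980/5379·11/7 = 1/2 ✓
b·c²: (-2299/5868)·36/121 + 980/5379·121/49 = 1/3 ✓
b·Ac: 980/5379·1793/1960 = 1/6 ✓; 3 stages ⇒ order 3.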